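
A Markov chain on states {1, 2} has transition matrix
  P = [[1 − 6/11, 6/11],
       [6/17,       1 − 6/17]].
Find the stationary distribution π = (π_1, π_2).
π_1 = 11/28, π_2 = 17/28

Solve πP = π with π_1 + π_2 = 1. From πP = π: π_1 · (1 − 6/11) + π_2 · 6/17 = π_1 ⇒ π_2 · 6/17 = π_1 · 6/11 ⇒ π_2/π_1 = (6/11)/(6/17) = 17/11. Together with π_1 + π_2 = 1:
  π_1 = (6/17)/(6/11 + 6/17) = (6/17)/(168/187) = 11/28,
  π_2 = (6/11)/(6/11 + 6/17) = (6/11)/(168/187) = 17/28.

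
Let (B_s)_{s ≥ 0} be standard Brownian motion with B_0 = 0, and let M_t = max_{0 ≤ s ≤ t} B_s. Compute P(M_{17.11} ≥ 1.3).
P(M_{17.11} ≥ 1.3) = 2·P(B_{17.11} ≥ 1.3) = 2(1 − Φ(1.3/√17.11)) ≈ 0.7533

By the reflection principle for Brownian motion, P(M_t ≥ a) = 2 · P(B_t ≥ a) for a ≥ 0. Since B_t ~ N(0, t), P(B_t ≥ 1.3) = 1 − Φ(1.3/√t) = 1 − Φ(1.3/√17.11) = 1 − Φ(0.3143). So
  P(M_{17.11} ≥ 1.3) = 2(1 − Φ(0.3143)) ≈ 0.7533.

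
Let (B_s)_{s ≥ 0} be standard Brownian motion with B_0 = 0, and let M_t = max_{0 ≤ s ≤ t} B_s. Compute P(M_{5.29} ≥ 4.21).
P(M_{5.29} ≥ 4.21) = 2·P(B_{5.29} ≥ 4.21) = 2(1 − Φ(4.21/√5.29)) ≈ 0.0672

By the reflection principle for Brownian motion, P(M_t ≥ a) = 2 · P(B_t ≥ a) for a ≥ 0. Since B_t ~ N(0, t), P(B_t ≥ 4.21) = 1 − Φ(4.21/√t) = 1 − Φ(4.21/√5.29) = 1 − Φ(1.8304). So
  P(M_{5.29} ≥ 4.21) = 2(1 − Φ(1.8304)) ≈ 0.0672.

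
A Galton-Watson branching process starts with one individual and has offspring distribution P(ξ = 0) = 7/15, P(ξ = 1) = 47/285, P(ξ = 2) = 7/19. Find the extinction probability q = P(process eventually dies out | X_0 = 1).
q = 1

Mean offspring μ = 0·7/15 + 1·47/285 + 2·7/19 = 257/285 ≤ 1. For μ ≤ 1 with offspring not concentrated at 1, the Galton-Watson process goes extinct almost surely, so q = 1.
(Algebraic check: The pgf is f(s) = 7/15 + 47/285·s + 7/19·s². The extinction probability q is the smallest fixed point of f in [0, 1]. Setting s = f(s):
  7/19·s² + (47/285 − 1)·s + 7/15 = 0
  7/19·s² − (7/15 + 7/19)·s + 7/15 = 0
which factors as (s − 1)·(7/19·s − 7/15) = 0, giving roots s = 1 and s = (7/15)/(7/19) = 19/15. Since 19/15 ≥ 1, the smallest root in [0, 1] is s = 1.)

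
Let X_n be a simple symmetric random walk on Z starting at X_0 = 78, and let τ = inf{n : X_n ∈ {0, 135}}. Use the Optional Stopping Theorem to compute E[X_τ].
E[X_τ] = 78

X_n is a martingale and τ is a bounded-mean stopping time (indeed τ is finite a.s. with bounded expectation since the walk is in a bounded region). By the OST, E[X_τ] = E[X_0] = 78. Equivalently: E[X_τ] = 135 · P(hit 135 first) + 0 · P(hit 0 first) = 135 · (78/135) = 78.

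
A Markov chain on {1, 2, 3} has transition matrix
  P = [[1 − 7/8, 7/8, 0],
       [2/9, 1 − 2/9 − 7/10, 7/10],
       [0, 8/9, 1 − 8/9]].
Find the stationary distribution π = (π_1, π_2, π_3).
π = (1280/10289, 5040/10289, 3969/10289)

This is a birth-death chain on three states, which satisfies detailed balance: π_1 · P_{12} = π_2 · P_{21} and π_2 · P_{23} = π_3 · P_{32}.
From π_1 · 7/8 = π_2 · 2/9: π_2/π_1 = (7/8)/(2/9) = 63/16.
From π_2 · 7/10 = π_3 · 8/9: π_3/π_2 = (7/10)/(8/9) = 63/80.
Take π_1 proportional to 1; then unnormalized π = (1, 63/16, 3969/1280). Normalize by dividing by the sum 10289/1280:
  π = (1280/10289, 5040/10289, 3969/10289).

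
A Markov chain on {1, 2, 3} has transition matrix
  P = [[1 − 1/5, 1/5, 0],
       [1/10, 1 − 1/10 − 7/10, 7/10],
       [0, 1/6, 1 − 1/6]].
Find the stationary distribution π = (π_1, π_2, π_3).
π = (5/57, 10/57, 14/19)

This is a birth-death chain on three states, which satisfies detailed balance: π_1 · P_{12} = π_2 · P_{21} and π_2 · P_{23} = π_3 · P_{32}.
From π_1 · 1/5 = π_2 · 1/10: π_2/π_1 = (1/5)/(1/10) = 2.
From π_2 · 7/10 = π_3 · 1/6: π_3/π_2 = (7/10)/(1/6) = 21/5.
Take π_1 proportional to 1; then unnormalized π = (1, 2, 42/5). Normalize by dividing by the sum 57/5:
  π = (5/57, 10/57, 14/19).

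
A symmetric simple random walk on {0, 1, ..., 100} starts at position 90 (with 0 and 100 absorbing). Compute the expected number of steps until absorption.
E[τ | X_0 = 90] = 900

Let v_k = E[τ | X_0 = k]. Boundary: v_0 = v_100 = 0. Recurrence: v_k = 1 + (v_{k-1} + v_{k+1})/2 for 1 ≤ k ≤ 99. The particular solution to v_k − (v_{k-1} + v_{k+1})/2 = 1 is v_k = −k^2. Adding homogeneous solution A + B k and matching boundaries gives v_k = k (100 − k). Substituting k = 90: v_90 = 90 · 10 = 900.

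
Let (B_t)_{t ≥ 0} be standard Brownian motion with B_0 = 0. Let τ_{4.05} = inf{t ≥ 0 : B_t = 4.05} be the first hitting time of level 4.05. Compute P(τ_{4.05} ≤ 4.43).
P(τ_{4.05} ≤ 4.43) = 2(1 − Φ(4.05/√4.43)) = 2(1 − Φ(1.9242)) ≈ 0.0543

By the reflection principle for standard BM, P(τ_b ≤ t) = 2 · P(B_t ≥ b). Since B_t ~ N(0, t), P(B_t ≥ 4.05) = 1 − Φ(4.05/√t) = 1 − Φ(4.05/√4.43) = 1 − Φ(1.9242) ≈ 0.02716. Doubling: P(τ_{4.05} ≤ 4.43) ≈ 2 · 0.02716 = 0.05432 ≈ 0.0543.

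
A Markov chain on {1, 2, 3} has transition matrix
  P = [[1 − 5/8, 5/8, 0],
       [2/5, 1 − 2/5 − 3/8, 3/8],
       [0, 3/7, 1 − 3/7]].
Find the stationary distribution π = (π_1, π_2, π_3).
π = (128/503, 200/503, 175/503)

This is a birth-death chain on three states, which satisfies detailed balance: π_1 · P_{12} = π_2 · P_{21} and π_2 · P_{23} = π_3 · P_{32}.
From π_1 · 5/8 = π_2 · 2/5: π_2/π_1 = (5/8)/(2/5) = 25/16.
From π_2 · 3/8 = π_3 · 3/7: π_3/π_2 = (3/8)/(3/7) = 7/8.
Take π_1 proportional to 1; then unnormalized π = (1, 25/16, 175/128). Normalize by dividing by the sum 503/128:
  π = (128/503, 200/503, 175/503).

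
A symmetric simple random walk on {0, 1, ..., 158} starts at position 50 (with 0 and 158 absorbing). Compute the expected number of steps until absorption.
E[τ | X_0 = 50] = 5400

Let v_k = E[τ | X_0 = k]. Boundary: v_0 = v_158 = 0. Recurrence: v_k = 1 + (v_{k-1} + v_{k+1})/2 for 1 ≤ k ≤ 157. The particular solution to v_k − (v_{k-1} + v_{k+1})/2 = 1 is v_k = −k^2. Adding homogeneous solution A + B k and matching boundaries gives v_k = k (158 − k). Substituting k = 50: v_50 = 50 · 108 = 5400.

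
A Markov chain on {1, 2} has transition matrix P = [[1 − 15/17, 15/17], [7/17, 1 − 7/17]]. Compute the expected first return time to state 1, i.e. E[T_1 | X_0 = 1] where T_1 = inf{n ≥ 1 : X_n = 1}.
E[T_1 | X_0 = 1] = 1/π_1 = 22/7

For an irreducible recurrent Markov chain with stationary distribution π, E[T_i | X_0 = i] = 1/π_i (Kac's formula). Here π_1 = (7/17)/(15/17 + 7/17) = (7/17)/(22/17) = 7/22, so E[T_1 | X_0 = 1] = 1/π_1 = (15/17 + 7/17)/(7/17) = (22/17)/(7/17) = 22/7.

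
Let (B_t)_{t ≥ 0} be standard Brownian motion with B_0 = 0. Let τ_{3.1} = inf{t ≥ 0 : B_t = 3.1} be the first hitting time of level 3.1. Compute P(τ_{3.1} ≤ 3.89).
P(τ_{3.1} ≤ 3.89) = 2(1 − Φ(3.1/√3.89)) = 2(1 − Φ(1.5718)) ≈ 0.1160

By the reflection principle for standard BM, P(τ_b ≤ t) = 2 · P(B_t ≥ b). Since B_t ~ N(0, t), P(B_t ≥ 3.1) = 1 − Φ(3.1/√t) = 1 − Φ(3.1/√3.89) = 1 − Φ(1.5718) ≈ 0.05800. Doubling: P(τ_{3.1} ≤ 3.89) ≈ 2 · 0.05800 = 0.11600 ≈ 0.1160.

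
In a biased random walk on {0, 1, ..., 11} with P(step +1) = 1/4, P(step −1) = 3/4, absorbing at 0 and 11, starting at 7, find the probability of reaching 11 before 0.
P(hit 11 before 0) = (1 − (3)^7) / (1 − (3)^11) = 1093/88573

Let u_k denote P(reach 11 before 0 | start at k). Boundary: u_0 = 0, u_11 = 1. Recurrence: u_k = 1/4·u_{k+1} + 3/4·u_{k-1} for 1 ≤ k ≤ 10. Try u_k = A + B·r^k with r = q/p = (3/4)/(1/4) = 3. Substitution satisfies the recurrence; boundary conditions give:
  u_k = (1 − r^k) / (1 − r^N) = (1 − (3)^7) / (1 − (3)^11) = 1093/88573.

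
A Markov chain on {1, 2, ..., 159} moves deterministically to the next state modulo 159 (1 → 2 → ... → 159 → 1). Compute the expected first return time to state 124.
E[T_124 | X_0 = 124] = 159

The chain cycles deterministically, so starting at state 124 it returns in exactly 159 steps. Equivalently, the stationary distribution is uniform π_j = 1/159 for every state j, so by Kac's formula E[T_124] = 1/π_124 = 159.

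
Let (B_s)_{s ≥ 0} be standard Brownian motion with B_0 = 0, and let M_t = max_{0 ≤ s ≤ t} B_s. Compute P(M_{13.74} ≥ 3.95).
P(M_{13.74} ≥ 3.95) = 2·P(B_{13.74} ≥ 3.95) = 2(1 − Φ(3.95/√13.74)) ≈ 0.2866

By the reflection principle for Brownian motion, P(M_t ≥ a) = 2 · P(B_t ≥ a) for a ≥ 0. Since B_t ~ N(0, t), P(B_t ≥ 3.95) = 1 − Φ(3.95/√t) = 1 − Φ(3.95/√13.74) = 1 − Φ(1.0656). So
  P(M_{13.74} ≥ 3.95) = 2(1 − Φ(1.0656)) ≈ 0.2866.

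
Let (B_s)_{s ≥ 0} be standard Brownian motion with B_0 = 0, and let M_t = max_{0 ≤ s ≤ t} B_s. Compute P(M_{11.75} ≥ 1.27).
P(M_{11.75} ≥ 1.27) = 2·P(B_{11.75} ≥ 1.27) = 2(1 − Φ(1.27/√11.75)) ≈ 0.7110

By the reflection principle for Brownian motion, P(M_t ≥ a) = 2 · P(B_t ≥ a) for a ≥ 0. Since B_t ~ N(0, t), P(B_t ≥ 1.27) = 1 − Φ(1.27/√t) = 1 − Φ(1.27/√11.75) = 1 − Φ(0.3705). So
  P(M_{11.75} ≥ 1.27) = 2(1 − Φ(0.3705)) ≈ 0.7110.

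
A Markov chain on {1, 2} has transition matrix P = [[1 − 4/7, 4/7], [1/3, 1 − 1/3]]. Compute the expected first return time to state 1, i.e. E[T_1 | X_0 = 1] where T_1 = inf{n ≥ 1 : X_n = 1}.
E[T_1 | X_0 = 1] = 1/π_1 = 19/7

For an irreducible recurrent Markov chain with stationary distribution π, E[T_i | X_0 = i] = 1/π_i (Kac's formula). Here π_1 = (1/3)/(4/7 + 1/3) = (1/3)/(19/21) = 7/19, so E[T_1 | X_0 = 1] = 1/π_1 = (4/7 + 1/3)/(1/3) = (19/21)/(1/3) = 19/7.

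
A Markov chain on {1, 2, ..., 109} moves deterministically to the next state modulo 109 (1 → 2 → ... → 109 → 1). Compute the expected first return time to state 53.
E[T_53 | X_0 = 53] = 109

The chain cycles deterministically, so starting at state 53 it returns in exactly 109 steps. Equivalently, the stationary distribution is uniform π_j = 1/109 for every state j, so by Kac's formula E[T_53] = 1/π_53 = 109.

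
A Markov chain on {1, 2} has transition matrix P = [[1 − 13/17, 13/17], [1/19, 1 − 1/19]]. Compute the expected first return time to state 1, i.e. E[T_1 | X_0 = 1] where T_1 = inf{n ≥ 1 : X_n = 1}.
E[T_1 | X_0 = 1] = 1/π_1 = 264/17

For an irreducible recurrent Markov chain with stationary distribution π, E[T_i | X_0 = i] = 1/π_i (Kac's formula). Here π_1 = (1/19)/(13/17 + 1/19) = (1/19)/(264/323) = 17/264, so E[T_1 | X_0 = 1] = 1/π_1 = (13/17 + 1/19)/(1/19) = (264/323)/(1/19) = 264/17.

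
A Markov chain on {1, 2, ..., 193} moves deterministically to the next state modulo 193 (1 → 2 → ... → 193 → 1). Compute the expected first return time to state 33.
E[T_33 | X_0 = 33] = 193

The chain cycles deterministically, so starting at state 33 it returns in exactly 193 steps. Equivalently, the stationary distribution is uniform π_j = 1/193 for every state j, so by Kac's formula E[T_33] = 1/π_33 = 193.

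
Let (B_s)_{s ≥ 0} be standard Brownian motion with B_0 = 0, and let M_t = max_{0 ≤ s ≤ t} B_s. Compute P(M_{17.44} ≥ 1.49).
P(M_{17.44} ≥ 1.49) = 2·P(B_{17.44} ≥ 1.49) = 2(1 − Φ(1.49/√17.44)) ≈ 0.7212

By the reflection principle for Brownian motion, P(M_t ≥ a) = 2 · P(B_t ≥ a) for a ≥ 0. Since B_t ~ N(0, t), P(B_t ≥ 1.49) = 1 − Φ(1.49/√t) = 1 − Φ(1.49/√17.44) = 1 − Φ(0.3568). So
  P(M_{17.44} ≥ 1.49) = 2(1 − Φ(0.3568)) ≈ 0.7212.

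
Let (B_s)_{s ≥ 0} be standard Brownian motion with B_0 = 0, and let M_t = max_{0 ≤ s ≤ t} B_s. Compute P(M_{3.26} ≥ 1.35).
P(M_{3.26} ≥ 1.35) = 2·P(B_{3.26} ≥ 1.35) = 2(1 − Φ(1.35/√3.26)) ≈ 0.4546

By the reflection principle for Brownian motion, P(M_t ≥ a) = 2 · P(B_t ≥ a) for a ≥ 0. Since B_t ~ N(0, t), P(B_t ≥ 1.35) = 1 − Φ(1.35/√t) = 1 − Φ(1.35/√3.26) = 1 − Φ(0.7477). So
  P(M_{3.26} ≥ 1.35) = 2(1 − Φ(0.7477)) ≈ 0.4546.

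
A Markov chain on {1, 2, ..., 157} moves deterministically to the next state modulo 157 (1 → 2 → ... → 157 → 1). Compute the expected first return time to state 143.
E[T_143 | X_0 = 143] = 157

The chain cycles deterministically, so starting at state 143 it returns in exactly 157 steps. Equivalently, the stationary distribution is uniform π_j = 1/157 for every state j, so by Kac's formula E[T_143] = 1/π_143 = 157.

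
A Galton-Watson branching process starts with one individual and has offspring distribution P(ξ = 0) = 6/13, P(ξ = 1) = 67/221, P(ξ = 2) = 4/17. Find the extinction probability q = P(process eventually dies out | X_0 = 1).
q = 1

Mean offspring μ = 0·6/13 + 1·67/221 + 2·4/17 = 171/221 ≤ 1. For μ ≤ 1 with offspring not concentrated at 1, the Galton-Watson process goes extinct almost surely, so q = 1.
(Algebraic check: The pgf is f(s) = 6/13 + 67/221·s + 4/17·s². The extinction probability q is the smallest fixed point of f in [0, 1]. Setting s = f(s):
  4/17·s² + (67/221 − 1)·s + 6/13 = 0
  4/17·s² − (6/13 + 4/17)·s + 6/13 = 0
which factors as (s − 1)·(4/17·s − 6/13) = 0, giving roots s = 1 and s = (6/13)/(4/17) = 51/26. Since 51/26 ≥ 1, the smallest root in [0, 1] is s = 1.)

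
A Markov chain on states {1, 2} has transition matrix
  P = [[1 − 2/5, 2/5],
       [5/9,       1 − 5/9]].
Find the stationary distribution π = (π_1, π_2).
π_1 = 25/43, π_2 = 18/43

Solve πP = π with π_1 + π_2 = 1. From πP = π: π_1 · (1 − 2/5) + π_2 · 5/9 = π_1 ⇒ π_2 · 5/9 = π_1 · 2/5 ⇒ π_2/π_1 = (2/5)/(5/9) = 18/25. Together with π_1 + π_2 = 1:
  π_1 = (5/9)/(2/5 + 5/9) = (5/9)/(43/45) = 25/43,
  π_2 = (2/5)/(2/5 + 5/9) = (2/5)/(43/45) = 18/43.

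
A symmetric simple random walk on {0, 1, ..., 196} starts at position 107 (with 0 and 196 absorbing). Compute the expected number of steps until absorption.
E[τ | X_0 = 107] = 9523

Let v_k = E[τ | X_0 = k]. Boundary: v_0 = v_196 = 0. Recurrence: v_k = 1 + (v_{k-1} + v_{k+1})/2 for 1 ≤ k ≤ 195. The particular solution to v_k − (v_{k-1} + v_{k+1})/2 = 1 is v_k = −k^2. Adding homogeneous solution A + B k and matching boundaries gives v_k = k (196 − k). Substituting k = 107: v_107 = 107 · 89 = 9523.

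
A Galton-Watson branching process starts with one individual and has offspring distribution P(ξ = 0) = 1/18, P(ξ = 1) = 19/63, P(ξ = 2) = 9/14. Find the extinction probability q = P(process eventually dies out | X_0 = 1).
q = 7/81

The pgf is f(s) = 1/18 + 19/63·s + 9/14·s². The extinction probability q is the smallest fixed point of f in [0, 1]. Setting s = f(s):
  9/14·s² + (19/63 − 1)·s + 1/18 = 0
  9/14·s² − (1/18 + 9/14)·s + 1/18 = 0
which factors as (s − 1)·(9/14·s − 1/18) = 0, giving roots s = 1 and s = (1/18)/(9/14) = 7/81.
Mean offspring μ = 19/63 + 2·9/14 = 100/63 > 1 (supercritical), so q < 1. The extinction probability is the smaller root: q = (1/18)/(9/14) = 7/81.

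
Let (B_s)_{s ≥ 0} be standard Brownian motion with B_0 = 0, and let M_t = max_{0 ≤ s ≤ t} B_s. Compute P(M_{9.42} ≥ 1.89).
P(M_{9.42} ≥ 1.89) = 2·P(B_{9.42} ≥ 1.89) = 2(1 − Φ(1.89/√9.42)) ≈ 0.5380

By the reflection principle for Brownian motion, P(M_t ≥ a) = 2 · P(B_t ≥ a) for a ≥ 0. Since B_t ~ N(0, t), P(B_t ≥ 1.89) = 1 − Φ(1.89/√t) = 1 − Φ(1.89/√9.42) = 1 − Φ(0.6158). So
  P(M_{9.42} ≥ 1.89) = 2(1 − Φ(0.6158)) ≈ 0.5380.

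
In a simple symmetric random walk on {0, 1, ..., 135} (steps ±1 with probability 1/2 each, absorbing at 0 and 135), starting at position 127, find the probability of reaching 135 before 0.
P(hit 135 before 0) = 127/135

Let u_k = P(hit 135 before 0 | start at k). Then u_0 = 0, u_135 = 1, and u_k = u_{k-1}/2 + u_{k+1}/2 for 1 ≤ k ≤ 134. This harmonic recurrence is solved by u_k = k/135, giving u_127 = 127/135.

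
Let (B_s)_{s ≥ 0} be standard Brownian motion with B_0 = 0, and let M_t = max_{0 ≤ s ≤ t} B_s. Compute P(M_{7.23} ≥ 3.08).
P(M_{7.23} ≥ 3.08) = 2·P(B_{7.23} ≥ 3.08) = 2(1 − Φ(3.08/√7.23)) ≈ 0.2520

By the reflection principle for Brownian motion, P(M_t ≥ a) = 2 · P(B_t ≥ a) for a ≥ 0. Since B_t ~ N(0, t), P(B_t ≥ 3.08) = 1 − Φ(3.08/√t) = 1 − Φ(3.08/√7.23) = 1 − Φ(1.1455). So
  P(M_{7.23} ≥ 3.08) = 2(1 − Φ(1.1455)) ≈ 0.2520.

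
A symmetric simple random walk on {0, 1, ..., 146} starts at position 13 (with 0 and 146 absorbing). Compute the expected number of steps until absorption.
E[τ | X_0 = 13] = 1729

Let v_k = E[τ | X_0 = k]. Boundary: v_0 = v_146 = 0. Recurrence: v_k = 1 + (v_{k-1} + v_{k+1})/2 for 1 ≤ k ≤ 145. The particular solution to v_k − (v_{k-1} + v_{k+1})/2 = 1 is v_k = −k^2. Adding homogeneous solution A + B k and matching boundaries gives v_k = k (146 − k). Substituting k = 13: v_13 = 13 · 133 = 1729.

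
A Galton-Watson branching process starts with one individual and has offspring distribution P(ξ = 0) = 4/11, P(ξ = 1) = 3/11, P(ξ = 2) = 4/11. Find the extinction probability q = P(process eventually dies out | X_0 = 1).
q = 1

Mean offspring μ = 0·4/11 + 1·3/11 + 2·4/11 = 1 ≤ 1. For μ ≤ 1 with offspring not concentrated at 1, the Galton-Watson process goes extinct almost surely, so q = 1.
(Algebraic check: The pgf is f(s) = 4/11 + 3/11·s + 4/11·s². The extinction probability q is the smallest fixed point of f in [0, 1]. Setting s = f(s):
  4/11·s² + (3/11 − 1)·s + 4/11 = 0
  4/11·s² − (4/11 + 4/11)·s + 4/11 = 0
which factors as (s − 1)·(4/11·s − 4/11) = 0, giving roots s = 1 and s = (4/11)/(4/11) = 1. Since 1 ≥ 1, the smallest root in [0, 1] is s = 1.)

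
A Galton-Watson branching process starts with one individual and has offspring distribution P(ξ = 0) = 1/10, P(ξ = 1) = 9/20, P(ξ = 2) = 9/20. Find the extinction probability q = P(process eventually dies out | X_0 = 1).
q = 2/9

The pgf is f(s) = 1/10 + 9/20·s + 9/20·s². The extinction probability q is the smallest fixed point of f in [0, 1]. Setting s = f(s):
  9/20·s² + (9/20 − 1)·s + 1/10 = 0
  9/20·s² − (1/10 + 9/20)·s + 1/10 = 0
which factors as (s − 1)·(9/20·s − 1/10) = 0, giving roots s = 1 and s = (1/10)/(9/20) = 2/9.
Mean offspring μ = 9/20 + 2·9/20 = 27/20 > 1 (supercritical), so q < 1. The extinction probability is the smaller root: q = (1/10)/(9/20) = 2/9.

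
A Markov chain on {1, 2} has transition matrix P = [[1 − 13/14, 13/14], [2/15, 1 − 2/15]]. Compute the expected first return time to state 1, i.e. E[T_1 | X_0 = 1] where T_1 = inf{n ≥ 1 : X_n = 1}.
E[T_1 | X_0 = 1] = 1/π_1 = 223/28

For an irreducible recurrent Markov chain with stationary distribution π, E[T_i | X_0 = i] = 1/π_i (Kac's formula). Here π_1 = (2/15)/(13/14 + 2/15) = (2/15)/(223/210) = 28/223, so E[T_1 | X_0 = 1] = 1/π_1 = (13/14 + 2/15)/(2/15) = (223/210)/(2/15) = 223/28.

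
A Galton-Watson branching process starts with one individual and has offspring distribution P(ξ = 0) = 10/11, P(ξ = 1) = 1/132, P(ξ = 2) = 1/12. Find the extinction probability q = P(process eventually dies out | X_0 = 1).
q = 1

Mean offspring μ = 0·10/11 + 1·1/132 + 2·1/12 = 23/132 ≤ 1. For μ ≤ 1 with offspring not concentrated at 1, the Galton-Watson process goes extinct almost surely, so q = 1.
(Algebraic check: The pgf is f(s) = 10/11 + 1/132·s + 1/12·s². The extinction probability q is the smallest fixed point of f in [0, 1]. Setting s = f(s):
  1/12·s² + (1/132 − 1)·s + 10/11 = 0
  1/12·s² − (10/11 + 1/12)·s + 10/11 = 0
which factors as (s − 1)·(1/12·s − 10/11) = 0, giving roots s = 1 and s = (10/11)/(1/12) = 120/11. Since 120/11 ≥ 1, the smallest root in [0, 1] is s = 1.)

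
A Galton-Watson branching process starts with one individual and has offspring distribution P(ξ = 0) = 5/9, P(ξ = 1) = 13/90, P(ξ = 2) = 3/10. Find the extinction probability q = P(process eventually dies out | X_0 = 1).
q = 1

Mean offspring μ = 0·5/9 + 1·13/90 + 2·3/10 = 67/90 ≤ 1. For μ ≤ 1 with offspring not concentrated at 1, the Galton-Watson process goes extinct almost surely, so q = 1.
(Algebraic check: The pgf is f(s) = 5/9 + 13/90·s + 3/10·s². The extinction probability q is the smallest fixed point of f in [0, 1]. Setting s = f(s):
  3/10·s² + (13/90 − 1)·s + 5/9 = 0
  3/10·s² − (5/9 + 3/10)·s + 5/9 = 0
which factors as (s − 1)·(3/10·s − 5/9) = 0, giving roots s = 1 and s = (5/9)/(3/10) = 50/27. Since 50/27 ≥ 1, the smallest root in [0, 1] is s = 1.)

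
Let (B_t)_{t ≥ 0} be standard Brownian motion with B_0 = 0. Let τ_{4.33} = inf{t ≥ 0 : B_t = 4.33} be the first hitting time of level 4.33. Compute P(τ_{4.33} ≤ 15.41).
P(τ_{4.33} ≤ 15.41) = 2(1 − Φ(4.33/√15.41)) = 2(1 − Φ(1.1030)) ≈ 0.2700

By the reflection principle for standard BM, P(τ_b ≤ t) = 2 · P(B_t ≥ b). Since B_t ~ N(0, t), P(B_t ≥ 4.33) = 1 − Φ(4.33/√t) = 1 − Φ(4.33/√15.41) = 1 − Φ(1.1030) ≈ 0.13501. Doubling: P(τ_{4.33} ≤ 15.41) ≈ 2 · 0.13501 = 0.27002 ≈ 0.2700.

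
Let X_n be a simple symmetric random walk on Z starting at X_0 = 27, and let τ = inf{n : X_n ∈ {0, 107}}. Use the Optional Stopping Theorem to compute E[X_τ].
E[X_τ] = 27

X_n is a martingale and τ is a bounded-mean stopping time (indeed τ is finite a.s. with bounded expectation since the walk is in a bounded region). By the OST, E[X_τ] = E[X_0] = 27. Equivalently: E[X_τ] = 107 · P(hit 107 first) + 0 · P(hit 0 first) = 107 · (27/107) = 27.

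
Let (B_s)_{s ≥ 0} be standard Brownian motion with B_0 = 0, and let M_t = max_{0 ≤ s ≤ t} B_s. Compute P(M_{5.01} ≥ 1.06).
P(M_{5.01} ≥ 1.06) = 2·P(B_{5.01} ≥ 1.06) = 2(1 − Φ(1.06/√5.01)) ≈ 0.6358

By the reflection principle for Brownian motion, P(M_t ≥ a) = 2 · P(B_t ≥ a) for a ≥ 0. Since B_t ~ N(0, t), P(B_t ≥ 1.06) = 1 − Φ(1.06/√t) = 1 − Φ(1.06/√5.01) = 1 − Φ(0.4736). So
  P(M_{5.01} ≥ 1.06) = 2(1 − Φ(0.4736)) ≈ 0.6358.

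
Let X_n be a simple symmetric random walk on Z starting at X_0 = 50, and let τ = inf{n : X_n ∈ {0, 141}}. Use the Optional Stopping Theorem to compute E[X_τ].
E[X_τ] = 50

X_n is a martingale and τ is a bounded-mean stopping time (indeed τ is finite a.s. with bounded expectation since the walk is in a bounded region). By the OST, E[X_τ] = E[X_0] = 50. Equivalently: E[X_τ] = 141 · P(hit 141 first) + 0 · P(hit 0 first) = 141 · (50/141) = 50.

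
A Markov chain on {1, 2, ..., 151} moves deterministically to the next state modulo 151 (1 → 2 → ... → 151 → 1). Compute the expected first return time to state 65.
E[T_65 | X_0 = 65] = 151

The chain cycles deterministically, so starting at state 65 it returns in exactly 151 steps. Equivalently, the stationary distribution is uniform π_j = 1/151 for every state j, so by Kac's formula E[T_65] = 1/π_65 = 151.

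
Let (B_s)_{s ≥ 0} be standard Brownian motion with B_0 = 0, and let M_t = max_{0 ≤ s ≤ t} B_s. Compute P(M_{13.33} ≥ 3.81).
P(M_{13.33} ≥ 3.81) = 2·P(B_{13.33} ≥ 3.81) = 2(1 − Φ(3.81/√13.33)) ≈ 0.2967

By the reflection principle for Brownian motion, P(M_t ≥ a) = 2 · P(B_t ≥ a) for a ≥ 0. Since B_t ~ N(0, t), P(B_t ≥ 3.81) = 1 − Φ(3.81/√t) = 1 − Φ(3.81/√13.33) = 1 − Φ(1.0435). So
  P(M_{13.33} ≥ 3.81) = 2(1 − Φ(1.0435)) ≈ 0.2967.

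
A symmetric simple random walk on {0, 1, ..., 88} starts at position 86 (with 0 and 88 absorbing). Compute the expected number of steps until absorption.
E[τ | X_0 = 86] = 172

Let v_k = E[τ | X_0 = k]. Boundary: v_0 = v_88 = 0. Recurrence: v_k = 1 + (v_{k-1} + v_{k+1})/2 for 1 ≤ k ≤ 87. The particular solution to v_k − (v_{k-1} + v_{k+1})/2 = 1 is v_k = −k^2. Adding homogeneous solution A + B k and matching boundaries gives v_k = k (88 − k). Substituting k = 86: v_86 = 86 · 2 = 172.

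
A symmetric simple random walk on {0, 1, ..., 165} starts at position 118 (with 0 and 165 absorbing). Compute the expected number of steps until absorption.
E[τ | X_0 = 118] = 5546

Let v_k = E[τ | X_0 = k]. Boundary: v_0 = v_165 = 0. Recurrence: v_k = 1 + (v_{k-1} + v_{k+1})/2 for 1 ≤ k ≤ 164. The particular solution to v_k − (v_{k-1} + v_{k+1})/2 = 1 is v_k = −k^2. Adding homogeneous solution A + B k and matching boundaries gives v_k = k (165 − k). Substituting k = 118: v_118 = 118 · 47 = 5546.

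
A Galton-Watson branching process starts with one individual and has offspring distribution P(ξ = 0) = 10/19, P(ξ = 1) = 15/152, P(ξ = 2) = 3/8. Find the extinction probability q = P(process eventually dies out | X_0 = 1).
q = 1

Mean offspring μ = 0·10/19 + 1·15/152 + 2·3/8 = 129/152 ≤ 1. For μ ≤ 1 with offspring not concentrated at 1, the Galton-Watson process goes extinct almost surely, so q = 1.
(Algebraic check: The pgf is f(s) = 10/19 + 15/152·s + 3/8·s². The extinction probability q is the smallest fixed point of f in [0, 1]. Setting s = f(s):
  3/8·s² + (15/152 − 1)·s + 10/19 = 0
  3/8·s² − (10/19 + 3/8)·s + 10/19 = 0
which factors as (s − 1)·(3/8·s − 10/19) = 0, giving roots s = 1 and s = (10/19)/(3/8) = 80/57. Since 80/57 ≥ 1, the smallest root in [0, 1] is s = 1.)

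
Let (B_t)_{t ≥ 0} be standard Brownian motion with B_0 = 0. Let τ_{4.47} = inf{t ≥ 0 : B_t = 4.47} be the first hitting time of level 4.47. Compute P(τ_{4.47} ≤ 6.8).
P(τ_{4.47} ≤ 6.8) = 2(1 − Φ(4.47/√6.8)) = 2(1 − Φ(1.7142)) ≈ 0.0865

By the reflection principle for standard BM, P(τ_b ≤ t) = 2 · P(B_t ≥ b). Since B_t ~ N(0, t), P(B_t ≥ 4.47) = 1 − Φ(4.47/√t) = 1 − Φ(4.47/√6.8) = 1 − Φ(1.7142) ≈ 0.04325. Doubling: P(τ_{4.47} ≤ 6.8) ≈ 2 · 0.04325 = 0.08650 ≈ 0.0865.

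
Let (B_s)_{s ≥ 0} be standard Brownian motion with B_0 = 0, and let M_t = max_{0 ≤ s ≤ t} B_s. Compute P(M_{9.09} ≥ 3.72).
P(M_{9.09} ≥ 3.72) = 2·P(B_{9.09} ≥ 3.72) = 2(1 − Φ(3.72/√9.09)) ≈ 0.2173

By the reflection principle for Brownian motion, P(M_t ≥ a) = 2 · P(B_t ≥ a) for a ≥ 0. Since B_t ~ N(0, t), P(B_t ≥ 3.72) = 1 − Φ(3.72/√t) = 1 − Φ(3.72/√9.09) = 1 − Φ(1.2338). So
  P(M_{9.09} ≥ 3.72) = 2(1 − Φ(1.2338)) ≈ 0.2173.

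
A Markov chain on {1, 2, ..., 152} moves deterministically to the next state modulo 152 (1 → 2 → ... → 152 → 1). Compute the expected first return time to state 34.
E[T_34 | X_0 = 34] = 152

The chain cycles deterministically, so starting at state 34 it returns in exactly 152 steps. Equivalently, the stationary distribution is uniform π_j = 1/152 for every state j, so by Kac's formula E[T_34] = 1/π_34 = 152.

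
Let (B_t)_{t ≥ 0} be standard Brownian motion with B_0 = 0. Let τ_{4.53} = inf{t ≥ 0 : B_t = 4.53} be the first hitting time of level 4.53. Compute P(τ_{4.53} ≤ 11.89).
P(τ_{4.53} ≤ 11.89) = 2(1 − Φ(4.53/√11.89)) = 2(1 − Φ(1.3137)) ≈ 0.1889

By the reflection principle for standard BM, P(τ_b ≤ t) = 2 · P(B_t ≥ b). Since B_t ~ N(0, t), P(B_t ≥ 4.53) = 1 − Φ(4.53/√t) = 1 − Φ(4.53/√11.89) = 1 − Φ(1.3137) ≈ 0.09447. Doubling: P(τ_{4.53} ≤ 11.89) ≈ 2 · 0.09447 = 0.18894 ≈ 0.1889.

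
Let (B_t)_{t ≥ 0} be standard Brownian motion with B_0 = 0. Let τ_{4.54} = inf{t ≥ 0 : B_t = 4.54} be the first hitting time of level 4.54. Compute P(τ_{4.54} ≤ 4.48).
P(τ_{4.54} ≤ 4.48) = 2(1 − Φ(4.54/√4.48)) = 2(1 − Φ(2.1449)) ≈ 0.0320

By the reflection principle for standard BM, P(τ_b ≤ t) = 2 · P(B_t ≥ b). Since B_t ~ N(0, t), P(B_t ≥ 4.54) = 1 − Φ(4.54/√t) = 1 − Φ(4.54/√4.48) = 1 − Φ(2.1449) ≈ 0.01598. Doubling: P(τ_{4.54} ≤ 4.48) ≈ 2 · 0.01598 = 0.03196 ≈ 0.0320.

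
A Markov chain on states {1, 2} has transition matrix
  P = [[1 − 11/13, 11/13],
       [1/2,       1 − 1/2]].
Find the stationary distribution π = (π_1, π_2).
π_1 = 13/35, π_2 = 22/35

Solve πP = π with π_1 + π_2 = 1. From πP = π: π_1 · (1 − 11/13) + π_2 · 1/2 = π_1 ⇒ π_2 · 1/2 = π_1 · 11/13 ⇒ π_2/π_1 = (11/13)/(1/2) = 22/13. Together with π_1 + π_2 = 1:
  π_1 = (1/2)/(11/13 + 1/2) = (1/2)/(35/26) = 13/35,
  π_2 = (11/13)/(11/13 + 1/2) = (11/13)/(35/26) = 22/35.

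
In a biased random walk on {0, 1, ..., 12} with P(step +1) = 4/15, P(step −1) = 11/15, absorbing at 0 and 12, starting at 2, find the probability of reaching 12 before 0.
P(hit 12 before 0) = (1 − (11/4)^2) / (1 − (11/4)^12) = 1048576/29889634281

Let u_k denote P(reach 12 before 0 | start at k). Boundary: u_0 = 0, u_12 = 1. Recurrence: u_k = 4/15·u_{k+1} + 11/15·u_{k-1} for 1 ≤ k ≤ 11. Try u_k = A + B·r^k with r = q/p = (11/15)/(4/15) = 11/4. Substitution satisfies the recurrence; boundary conditions give:
  u_k = (1 − r^k) / (1 − r^N) = (1 − (11/4)^2) / (1 − (11/4)^12) = 1048576/29889634281.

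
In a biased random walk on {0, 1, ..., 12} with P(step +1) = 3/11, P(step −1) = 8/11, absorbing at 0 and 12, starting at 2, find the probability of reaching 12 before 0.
P(hit 12 before 0) = (1 − (8/3)^2) / (1 − (8/3)^12) = 59049/1249435369

Let u_k denote P(reach 12 before 0 | start at k). Boundary: u_0 = 0, u_12 = 1. Recurrence: u_k = 3/11·u_{k+1} + 8/11·u_{k-1} for 1 ≤ k ≤ 11. Try u_k = A + B·r^k with r = q/p = (8/11)/(3/11) = 8/3. Substitution satisfies the recurrence; boundary conditions give:
  u_k = (1 − r^k) / (1 − r^N) = (1 − (8/3)^2) / (1 − (8/3)^12) = 59049/1249435369.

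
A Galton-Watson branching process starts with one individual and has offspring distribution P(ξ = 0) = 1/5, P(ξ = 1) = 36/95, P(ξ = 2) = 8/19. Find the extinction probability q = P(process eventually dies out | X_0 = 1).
q = 19/40

The pgf is f(s) = 1/5 + 36/95·s + 8/19·s². The extinction probability q is the smallest fixed point of f in [0, 1]. Setting s = f(s):
  8/19·s² + (36/95 − 1)·s + 1/5 = 0
  8/19·s² − (1/5 + 8/19)·s + 1/5 = 0
which factors as (s − 1)·(8/19·s − 1/5) = 0, giving roots s = 1 and s = (1/5)/(8/19) = 19/40.
Mean offspring μ = 36/95 + 2·8/19 = 116/95 > 1 (supercritical), so q < 1. The extinction probability is the smaller root: q = (1/5)/(8/19) = 19/40.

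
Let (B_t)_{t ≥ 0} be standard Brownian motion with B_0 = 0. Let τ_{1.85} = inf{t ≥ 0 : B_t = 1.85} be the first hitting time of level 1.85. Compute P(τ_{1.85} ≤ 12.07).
P(τ_{1.85} ≤ 12.07) = 2(1 − Φ(1.85/√12.07)) = 2(1 − Φ(0.5325)) ≈ 0.5944

By the reflection principle for standard BM, P(τ_b ≤ t) = 2 · P(B_t ≥ b). Since B_t ~ N(0, t), P(B_t ≥ 1.85) = 1 − Φ(1.85/√t) = 1 − Φ(1.85/√12.07) = 1 − Φ(0.5325) ≈ 0.29719. Doubling: P(τ_{1.85} ≤ 12.07) ≈ 2 · 0.29719 = 0.59438 ≈ 0.5944.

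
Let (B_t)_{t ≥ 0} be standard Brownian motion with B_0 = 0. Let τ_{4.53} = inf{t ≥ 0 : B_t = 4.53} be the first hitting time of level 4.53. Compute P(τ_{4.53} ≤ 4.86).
P(τ_{4.53} ≤ 4.86) = 2(1 − Φ(4.53/√4.86)) = 2(1 − Φ(2.0548)) ≈ 0.0399

By the reflection principle for standard BM, P(τ_b ≤ t) = 2 · P(B_t ≥ b). Since B_t ~ N(0, t), P(B_t ≥ 4.53) = 1 − Φ(4.53/√t) = 1 − Φ(4.53/√4.86) = 1 − Φ(2.0548) ≈ 0.01995. Doubling: P(τ_{4.53} ≤ 4.86) ≈ 2 · 0.01995 = 0.03990 ≈ 0.0399.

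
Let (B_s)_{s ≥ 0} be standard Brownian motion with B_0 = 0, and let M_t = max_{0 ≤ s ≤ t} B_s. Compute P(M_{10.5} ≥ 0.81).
P(M_{10.5} ≥ 0.81) = 2·P(B_{10.5} ≥ 0.81) = 2(1 − Φ(0.81/√10.5)) ≈ 0.8026

By the reflection principle for Brownian motion, P(M_t ≥ a) = 2 · P(B_t ≥ a) for a ≥ 0. Since B_t ~ N(0, t), P(B_t ≥ 0.81) = 1 − Φ(0.81/√t) = 1 − Φ(0.81/√10.5) = 1 − Φ(0.2500). So
  P(M_{10.5} ≥ 0.81) = 2(1 − Φ(0.2500)) ≈ 0.8026.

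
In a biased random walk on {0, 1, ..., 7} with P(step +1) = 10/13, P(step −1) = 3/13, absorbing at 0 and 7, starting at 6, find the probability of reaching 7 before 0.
P(hit 7 before 0) = (1 − (3/10)^6) / (1 − (3/10)^7) = 1427530/1428259

Let u_k denote P(reach 7 before 0 | start at k). Boundary: u_0 = 0, u_7 = 1. Recurrence: u_k = 10/13·u_{k+1} + 3/13·u_{k-1} for 1 ≤ k ≤ 6. Try u_k = A + B·r^k with r = q/p = (3/13)/(10/13) = 3/10. Substitution satisfies the recurrence; boundary conditions give:
  u_k = (1 − r^k) / (1 − r^N) = (1 − (3/10)^6) / (1 − (3/10)^7) = 1427530/1428259.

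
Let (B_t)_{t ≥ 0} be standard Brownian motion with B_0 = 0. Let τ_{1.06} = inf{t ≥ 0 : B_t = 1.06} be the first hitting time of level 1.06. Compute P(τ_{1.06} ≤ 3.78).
P(τ_{1.06} ≤ 3.78) = 2(1 − Φ(1.06/√3.78)) = 2(1 − Φ(0.5452)) ≈ 0.5856

By the reflection principle for standard BM, P(τ_b ≤ t) = 2 · P(B_t ≥ b). Since B_t ~ N(0, t), P(B_t ≥ 1.06) = 1 − Φ(1.06/√t) = 1 − Φ(1.06/√3.78) = 1 − Φ(0.5452) ≈ 0.29281. Doubling: P(τ_{1.06} ≤ 3.78) ≈ 2 · 0.29281 = 0.58562 ≈ 0.5856.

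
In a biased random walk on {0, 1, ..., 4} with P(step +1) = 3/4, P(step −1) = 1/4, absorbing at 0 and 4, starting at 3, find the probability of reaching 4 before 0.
P(hit 4 before 0) = (1 − (1/3)^3) / (1 − (1/3)^4) = 39/40

Let u_k denote P(reach 4 before 0 | start at k). Boundary: u_0 = 0, u_4 = 1. Recurrence: u_k = 3/4·u_{k+1} + 1/4·u_{k-1} for 1 ≤ k ≤ 3. Try u_k = A + B·r^k with r = q/p = (1/4)/(3/4) = 1/3. Substitution satisfies the recurrence; boundary conditions give:
  u_k = (1 − r^k) / (1 − r^N) = (1 − (1/3)^3) / (1 − (1/3)^4) = 39/40.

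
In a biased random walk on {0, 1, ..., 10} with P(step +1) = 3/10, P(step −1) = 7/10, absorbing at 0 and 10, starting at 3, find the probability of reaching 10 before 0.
P(hit 10 before 0) = (1 − (7/3)^3) / (1 − (7/3)^10) = 172773/70604050

Let u_k denote P(reach 10 before 0 | start at k). Boundary: u_0 = 0, u_10 = 1. Recurrence: u_k = 3/10·u_{k+1} + 7/10·u_{k-1} for 1 ≤ k ≤ 9. Try u_k = A + B·r^k with r = q/p = (7/10)/(3/10) = 7/3. Substitution satisfies the recurrence; boundary conditions give:
  u_k = (1 − r^k) / (1 − r^N) = (1 − (7/3)^3) / (1 − (7/3)^10) = 172773/70604050.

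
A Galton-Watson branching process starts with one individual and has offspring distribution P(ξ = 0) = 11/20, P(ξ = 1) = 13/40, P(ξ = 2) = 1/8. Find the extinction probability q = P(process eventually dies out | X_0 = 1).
q = 1

Mean offspring μ = 0·11/20 + 1·13/40 + 2·1/8 = 23/40 ≤ 1. For μ ≤ 1 with offspring not concentrated at 1, the Galton-Watson process goes extinct almost surely, so q = 1.
(Algebraic check: The pgf is f(s) = 11/20 + 13/40·s + 1/8·s². The extinction probability q is the smallest fixed point of f in [0, 1]. Setting s = f(s):
  1/8·s² + (13/40 − 1)·s + 11/20 = 0
  1/8·s² − (11/20 + 1/8)·s + 11/20 = 0
which factors as (s − 1)·(1/8·s − 11/20) = 0, giving roots s = 1 and s = (11/20)/(1/8) = 22/5. Since 22/5 ≥ 1, the smallest root in [0, 1] is s = 1.)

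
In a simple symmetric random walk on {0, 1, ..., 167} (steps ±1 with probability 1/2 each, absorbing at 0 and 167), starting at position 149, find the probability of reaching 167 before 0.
P(hit 167 before 0) = 149/167

Let u_k = P(hit 167 before 0 | start at k). Then u_0 = 0, u_167 = 1, and u_k = u_{k-1}/2 + u_{k+1}/2 for 1 ≤ k ≤ 166. This harmonic recurrence is solved by u_k = k/167, giving u_149 = 149/167.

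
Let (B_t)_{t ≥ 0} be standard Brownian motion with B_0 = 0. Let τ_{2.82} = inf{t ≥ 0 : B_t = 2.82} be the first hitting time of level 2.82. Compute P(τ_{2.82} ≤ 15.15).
P(τ_{2.82} ≤ 15.15) = 2(1 − Φ(2.82/√15.15)) = 2(1 − Φ(0.7245)) ≈ 0.4688

By the reflection principle for standard BM, P(τ_b ≤ t) = 2 · P(B_t ≥ b). Since B_t ~ N(0, t), P(B_t ≥ 2.82) = 1 − Φ(2.82/√t) = 1 − Φ(2.82/√15.15) = 1 − Φ(0.7245) ≈ 0.23438. Doubling: P(τ_{2.82} ≤ 15.15) ≈ 2 · 0.23438 = 0.46876 ≈ 0.4688.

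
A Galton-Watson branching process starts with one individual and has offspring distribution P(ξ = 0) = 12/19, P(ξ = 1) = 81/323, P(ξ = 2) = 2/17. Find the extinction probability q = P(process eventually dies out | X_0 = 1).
q = 1

Mean offspring μ = 0·12/19 + 1·81/323 + 2·2/17 = 157/323 ≤ 1. For μ ≤ 1 with offspring not concentrated at 1, the Galton-Watson process goes extinct almost surely, so q = 1.
(Algebraic check: The pgf is f(s) = 12/19 + 81/323·s + 2/17·s². The extinction probability q is the smallest fixed point of f in [0, 1]. Setting s = f(s):
  2/17·s² + (81/323 − 1)·s + 12/19 = 0
  2/17·s² − (12/19 + 2/17)·s + 12/19 = 0
which factors as (s − 1)·(2/17·s − 12/19) = 0, giving roots s = 1 and s = (12/19)/(2/17) = 102/19. Since 102/19 ≥ 1, the smallest root in [0, 1] is s = 1.)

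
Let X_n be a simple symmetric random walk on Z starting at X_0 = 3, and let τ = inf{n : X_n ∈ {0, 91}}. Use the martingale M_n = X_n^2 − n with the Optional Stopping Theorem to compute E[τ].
E[τ] = 264

M_n = X_n^2 − n is a martingale (since E[X_{n+1}^2 | F_n] = X_n^2 + 1). By OST (τ has finite mean in a bounded region), E[M_τ] = E[M_0] = X_0^2 − 0 = 3^2 = 9. Also E[M_τ] = E[X_τ^2] − E[τ]. The walk exits at 0 or 91, with P(hit 91 first) = 3/91, so E[X_τ^2] = 91^2 · 3/91 + 0 = 273. Thus E[τ] = E[X_τ^2] − E[M_τ] = 273 − 9 = 264 = 3(91 − 3) = 264.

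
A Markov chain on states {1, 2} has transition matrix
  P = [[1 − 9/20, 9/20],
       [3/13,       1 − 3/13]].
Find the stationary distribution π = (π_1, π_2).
π_1 = 20/59, π_2 = 39/59

Solve πP = π with π_1 + π_2 = 1. From πP = π: π_1 · (1 − 9/20) + π_2 · 3/13 = π_1 ⇒ π_2 · 3/13 = π_1 · 9/20 ⇒ π_2/π_1 = (9/20)/(3/13) = 39/20. Together with π_1 + π_2 = 1:
  π_1 = (3/13)/(9/20 + 3/13) = (3/13)/(177/260) = 20/59,
  π_2 = (9/20)/(9/20 + 3/13) = (9/20)/(177/260) = 39/59.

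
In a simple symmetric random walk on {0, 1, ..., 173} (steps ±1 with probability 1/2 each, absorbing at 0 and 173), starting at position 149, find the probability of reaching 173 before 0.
P(hit 173 before 0) = 149/173

Let u_k = P(hit 173 before 0 | start at k). Then u_0 = 0, u_173 = 1, and u_k = u_{k-1}/2 + u_{k+1}/2 for 1 ≤ k ≤ 172. This harmonic recurrence is solved by u_k = k/173, giving u_149 = 149/173.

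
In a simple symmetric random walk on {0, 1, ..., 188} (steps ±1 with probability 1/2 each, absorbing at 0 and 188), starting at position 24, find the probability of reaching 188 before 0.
P(hit 188 before 0) = 24/188 = 6/47

Let u_k = P(hit 188 before 0 | start at k). Then u_0 = 0, u_188 = 1, and u_k = u_{k-1}/2 + u_{k+1}/2 for 1 ≤ k ≤ 187. This harmonic recurrence is solved by u_k = k/188, giving u_24 = 24/188 = 6/47.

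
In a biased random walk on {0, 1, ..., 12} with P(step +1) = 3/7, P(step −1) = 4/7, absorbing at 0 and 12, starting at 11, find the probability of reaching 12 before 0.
P(hit 12 before 0) = (1 − (4/3)^11) / (1 − (4/3)^12) = 12051471/16245775

Let u_k denote P(reach 12 before 0 | start at k). Boundary: u_0 = 0, u_12 = 1. Recurrence: u_k = 3/7·u_{k+1} + 4/7·u_{k-1} for 1 ≤ k ≤ 11. Try u_k = A + B·r^k with r = q/p = (4/7)/(3/7) = 4/3. Substitution satisfies the recurrence; boundary conditions give:
  u_k = (1 − r^k) / (1 − r^N) = (1 − (4/3)^11) / (1 − (4/3)^12) = 12051471/16245775.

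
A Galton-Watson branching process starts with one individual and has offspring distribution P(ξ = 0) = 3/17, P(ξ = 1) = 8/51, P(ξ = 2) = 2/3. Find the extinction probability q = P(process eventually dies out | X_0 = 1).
q = 9/34

The pgf is f(s) = 3/17 + 8/51·s + 2/3·s². The extinction probability q is the smallest fixed point of f in [0, 1]. Setting s = f(s):
  2/3·s² + (8/51 − 1)·s + 3/17 = 0
  2/3·s² − (3/17 + 2/3)·s + 3/17 = 0
which factors as (s − 1)·(2/3·s − 3/17) = 0, giving roots s = 1 and s = (3/17)/(2/3) = 9/34.
Mean offspring μ = 8/51 + 2·2/3 = 76/51 > 1 (supercritical), so q < 1. The extinction probability is the smaller root: q = (3/17)/(2/3) = 9/34.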